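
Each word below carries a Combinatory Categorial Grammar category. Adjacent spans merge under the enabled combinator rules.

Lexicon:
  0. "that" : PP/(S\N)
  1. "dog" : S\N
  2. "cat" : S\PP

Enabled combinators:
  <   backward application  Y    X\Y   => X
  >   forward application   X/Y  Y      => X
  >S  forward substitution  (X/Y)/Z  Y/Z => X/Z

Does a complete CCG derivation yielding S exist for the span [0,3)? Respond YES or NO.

[0,3] S   <
  [0,2] PP   >
    [0,1] "that" : PP/(S\N)
    [1,2] "dog" : S\N
  [2,3] "cat" : S\PP

YES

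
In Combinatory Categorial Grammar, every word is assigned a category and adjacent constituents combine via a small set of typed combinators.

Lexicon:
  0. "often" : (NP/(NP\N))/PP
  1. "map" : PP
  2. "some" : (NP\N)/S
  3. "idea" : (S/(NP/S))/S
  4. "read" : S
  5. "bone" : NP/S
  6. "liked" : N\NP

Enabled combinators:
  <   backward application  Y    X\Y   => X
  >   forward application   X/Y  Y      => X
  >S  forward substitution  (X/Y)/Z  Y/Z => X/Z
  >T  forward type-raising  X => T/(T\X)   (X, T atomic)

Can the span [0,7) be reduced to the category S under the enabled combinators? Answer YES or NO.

(NP/(NP\N))/PP PP (NP\N)/S (S/(NP/S))/S S NP/S N\NP
CKY chart[0,7] = {N, N/(N\N), NP/(NP\N), PP/(PP\N), S/(S\N)}; S ∉ chart

NO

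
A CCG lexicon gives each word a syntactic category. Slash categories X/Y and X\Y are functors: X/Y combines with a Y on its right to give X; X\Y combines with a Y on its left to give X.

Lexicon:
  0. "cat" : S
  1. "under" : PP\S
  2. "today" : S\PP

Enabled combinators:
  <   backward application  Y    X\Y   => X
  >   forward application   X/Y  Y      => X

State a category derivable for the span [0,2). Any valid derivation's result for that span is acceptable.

PP

[0,3] S   <
  [0,2] PP   <
    [0,1] "cat" : S
    [1,2] "under" : PP\S
  [2,3] "today" : S\PP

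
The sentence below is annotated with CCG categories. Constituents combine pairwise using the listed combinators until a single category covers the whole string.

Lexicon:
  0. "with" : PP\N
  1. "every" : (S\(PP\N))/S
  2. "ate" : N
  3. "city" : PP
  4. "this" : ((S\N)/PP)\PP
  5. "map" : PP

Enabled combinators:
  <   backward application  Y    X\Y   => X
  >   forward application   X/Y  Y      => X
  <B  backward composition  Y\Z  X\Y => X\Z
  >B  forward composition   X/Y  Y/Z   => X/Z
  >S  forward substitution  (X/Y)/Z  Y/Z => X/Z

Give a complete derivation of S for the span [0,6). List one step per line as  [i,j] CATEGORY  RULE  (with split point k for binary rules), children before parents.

[0,6] S   <
  [0,1] "with" : PP\N
  [1,6] S\(PP\N)   >
    [1,2] "every" : (S\(PP\N))/S
    [2,6] S   <
      [2,3] "ate" : N
      [3,6] S\N   >
        [3,5] (S\N)/PP   <
          [3,4] "city" : PP
          [4,5] "this" : ((S\N)/PP)\PP
        [5,6] "map" : PP

[0,1] PP\N  lex  "with"
[1,2] (S\(PP\N))/S  lex  "every"
[2,3] N  lex  "ate"
[3,4] PP  lex  "city"
[4,5] ((S\N)/PP)\PP  lex  "this"
[3,5] (S\N)/PP  <  k=4
[5,6] PP  lex  "map"
[3,6] S\N  >  k=5
[2,6] S  <  k=3
[1,6] S\(PP\N)  >  k=2
[0,6] S  <  k=1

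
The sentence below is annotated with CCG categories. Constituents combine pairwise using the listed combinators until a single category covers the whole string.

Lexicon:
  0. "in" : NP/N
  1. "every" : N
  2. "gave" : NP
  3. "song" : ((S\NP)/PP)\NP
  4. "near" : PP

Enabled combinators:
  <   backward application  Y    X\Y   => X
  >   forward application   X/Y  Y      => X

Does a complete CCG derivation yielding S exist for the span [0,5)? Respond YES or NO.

[0,5] S   <
  [0,2] NP   >
    [0,1] "in" : NP/N
    [1,2] "every" : N
  [2,5] S\NP   >
    [2,4] (S\NP)/PP   <
      [2,3] "gave" : NP
      [3,4] "song" : ((S\NP)/PP)\NP
    [4,5] "near" : PP

YES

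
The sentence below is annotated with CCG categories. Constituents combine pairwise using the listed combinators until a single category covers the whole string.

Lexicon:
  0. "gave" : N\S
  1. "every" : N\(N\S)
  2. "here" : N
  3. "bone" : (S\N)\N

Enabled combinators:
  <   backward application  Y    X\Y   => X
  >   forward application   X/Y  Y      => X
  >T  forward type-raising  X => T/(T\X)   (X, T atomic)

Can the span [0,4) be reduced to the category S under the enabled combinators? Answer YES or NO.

[0,4] S   <
  [0,2] N   <
    [0,1] "gave" : N\S
    [1,2] "every" : N\(N\S)
  [2,4] S\N   <
    [2,3] "here" : N
    [3,4] "bone" : (S\N)\N

YES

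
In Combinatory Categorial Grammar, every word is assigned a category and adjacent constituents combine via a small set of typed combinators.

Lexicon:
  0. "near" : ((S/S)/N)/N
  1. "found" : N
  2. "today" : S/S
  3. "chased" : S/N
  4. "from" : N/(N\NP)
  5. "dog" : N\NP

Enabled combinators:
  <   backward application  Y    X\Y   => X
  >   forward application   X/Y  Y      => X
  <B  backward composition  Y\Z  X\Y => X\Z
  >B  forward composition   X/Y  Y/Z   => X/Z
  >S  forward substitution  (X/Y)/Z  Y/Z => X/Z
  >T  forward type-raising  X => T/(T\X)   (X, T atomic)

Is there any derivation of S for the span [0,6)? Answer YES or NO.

[0,6] S   >
  [0,4] S/N   >S
    [0,2] (S/S)/N   >
      [0,1] "near" : ((S/S)/N)/N
      [1,2] "found" : N
    [2,4] S/N   >B
      [2,3] "today" : S/S
      [3,4] "chased" : S/N
  [4,6] N   >
    [4,5] "from" : N/(N\NP)
    [5,6] "dog" : N\NP

YES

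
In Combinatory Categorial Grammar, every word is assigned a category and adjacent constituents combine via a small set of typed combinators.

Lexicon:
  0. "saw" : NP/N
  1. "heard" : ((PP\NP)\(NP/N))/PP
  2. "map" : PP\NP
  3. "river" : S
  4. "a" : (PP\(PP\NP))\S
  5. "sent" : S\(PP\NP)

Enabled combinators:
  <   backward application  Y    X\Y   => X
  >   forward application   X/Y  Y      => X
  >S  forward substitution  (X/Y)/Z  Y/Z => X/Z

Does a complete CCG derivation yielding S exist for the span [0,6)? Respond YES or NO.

YES

[0,6] S   <
  [0,5] PP\NP   <
    [0,1] "saw" : NP/N
    [1,5] (PP\NP)\(NP/N)   >
      [1,2] "heard" : ((PP\NP)\(NP/N))/PP
      [2,5] PP   <
        [2,3] "map" : PP\NP
        [3,5] PP\(PP\NP)   <
          [3,4] "river" : S
          [4,5] "a" : (PP\(PP\NP))\S
  [5,6] "sent" : S\(PP\NP)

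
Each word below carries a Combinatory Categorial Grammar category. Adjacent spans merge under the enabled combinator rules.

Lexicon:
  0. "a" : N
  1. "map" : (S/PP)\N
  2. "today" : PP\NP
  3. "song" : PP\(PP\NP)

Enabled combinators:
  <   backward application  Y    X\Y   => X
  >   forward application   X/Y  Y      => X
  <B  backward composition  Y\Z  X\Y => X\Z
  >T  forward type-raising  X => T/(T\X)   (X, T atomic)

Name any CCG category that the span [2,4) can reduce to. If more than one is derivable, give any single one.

[0,4] S   >
  [0,2] S/PP   <
    [0,1] "a" : N
    [1,2] "map" : (S/PP)\N
  [2,4] PP   <
    [2,3] "today" : PP\NP
    [3,4] "song" : PP\(PP\NP)

PP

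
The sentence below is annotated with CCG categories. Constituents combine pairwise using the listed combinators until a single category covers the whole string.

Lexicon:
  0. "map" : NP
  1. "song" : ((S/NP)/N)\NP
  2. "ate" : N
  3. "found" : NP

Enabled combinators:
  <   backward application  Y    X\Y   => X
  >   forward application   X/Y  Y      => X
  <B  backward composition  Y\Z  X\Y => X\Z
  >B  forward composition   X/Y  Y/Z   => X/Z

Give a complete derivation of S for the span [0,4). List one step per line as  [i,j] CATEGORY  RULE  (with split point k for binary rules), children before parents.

[0,1] NP  lex  "map"
[1,2] ((S/NP)/N)\NP  lex  "song"
[0,2] (S/NP)/N  <  k=1
[2,3] N  lex  "ate"
[0,3] S/NP  >  k=2
[3,4] NP  lex  "found"
[0,4] S  >  k=3

[0,4] S   >
  [0,3] S/NP   >
    [0,2] (S/NP)/N   <
      [0,1] "map" : NP
      [1,2] "song" : ((S/NP)/N)\NP
    [2,3] "ate" : N
  [3,4] "found" : NP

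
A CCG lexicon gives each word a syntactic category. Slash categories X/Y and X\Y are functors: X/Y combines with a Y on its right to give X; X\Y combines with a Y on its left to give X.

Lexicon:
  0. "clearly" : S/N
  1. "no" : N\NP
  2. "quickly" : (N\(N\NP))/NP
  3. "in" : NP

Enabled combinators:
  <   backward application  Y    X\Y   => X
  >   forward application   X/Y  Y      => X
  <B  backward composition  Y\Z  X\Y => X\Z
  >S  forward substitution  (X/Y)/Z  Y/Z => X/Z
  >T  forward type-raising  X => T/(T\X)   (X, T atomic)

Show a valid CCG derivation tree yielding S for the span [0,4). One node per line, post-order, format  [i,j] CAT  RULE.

[0,1] S/N  lex  "clearly"
[1,2] N\NP  lex  "no"
[2,3] (N\(N\NP))/NP  lex  "quickly"
[3,4] NP  lex  "in"
[2,4] N\(N\NP)  >  k=3
[1,4] N  <  k=2
[0,4] S  >  k=1

[0,4] S   >
  [0,1] "clearly" : S/N
  [1,4] N   <
    [1,2] "no" : N\NP
    [2,4] N\(N\NP)   >
      [2,3] "quickly" : (N\(N\NP))/NP
      [3,4] "in" : NP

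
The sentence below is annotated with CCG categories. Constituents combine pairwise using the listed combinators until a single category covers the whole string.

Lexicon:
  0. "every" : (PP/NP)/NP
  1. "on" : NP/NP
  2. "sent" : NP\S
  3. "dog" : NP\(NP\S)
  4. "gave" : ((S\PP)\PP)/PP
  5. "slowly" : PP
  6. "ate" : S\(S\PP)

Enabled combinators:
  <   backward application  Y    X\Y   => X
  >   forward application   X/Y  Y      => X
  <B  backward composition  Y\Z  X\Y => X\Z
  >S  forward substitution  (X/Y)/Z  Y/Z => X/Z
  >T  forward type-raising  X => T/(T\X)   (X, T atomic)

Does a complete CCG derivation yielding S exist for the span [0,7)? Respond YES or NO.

[0,7] S   <
  [0,6] S\PP   <
    [0,4] PP   >
      [0,2] PP/NP   >S
        [0,1] "every" : (PP/NP)/NP
        [1,2] "on" : NP/NP
      [2,4] NP   <
        [2,3] "sent" : NP\S
        [3,4] "dog" : NP\(NP\S)
    [4,6] (S\PP)\PP   >
      [4,5] "gave" : ((S\PP)\PP)/PP
      [5,6] "slowly" : PP
  [6,7] "ate" : S\(S\PP)

YES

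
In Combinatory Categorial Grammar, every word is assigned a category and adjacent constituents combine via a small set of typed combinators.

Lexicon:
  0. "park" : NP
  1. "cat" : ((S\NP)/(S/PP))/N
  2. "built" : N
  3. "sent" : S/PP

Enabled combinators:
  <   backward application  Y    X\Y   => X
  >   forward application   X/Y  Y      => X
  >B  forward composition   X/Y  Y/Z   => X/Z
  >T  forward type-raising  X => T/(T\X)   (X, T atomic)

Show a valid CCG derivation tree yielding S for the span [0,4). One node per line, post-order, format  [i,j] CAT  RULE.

[0,1] NP  lex  "park"
[1,2] ((S\NP)/(S/PP))/N  lex  "cat"
[2,3] N  lex  "built"
[1,3] (S\NP)/(S/PP)  >  k=2
[3,4] S/PP  lex  "sent"
[1,4] S\NP  >  k=3
[0,4] S  <  k=1

[0,4] S   <
  [0,1] "park" : NP
  [1,4] S\NP   >
    [1,3] (S\NP)/(S/PP)   >
      [1,2] "cat" : ((S\NP)/(S/PP))/N
      [2,3] "built" : N
    [3,4] "sent" : S/PP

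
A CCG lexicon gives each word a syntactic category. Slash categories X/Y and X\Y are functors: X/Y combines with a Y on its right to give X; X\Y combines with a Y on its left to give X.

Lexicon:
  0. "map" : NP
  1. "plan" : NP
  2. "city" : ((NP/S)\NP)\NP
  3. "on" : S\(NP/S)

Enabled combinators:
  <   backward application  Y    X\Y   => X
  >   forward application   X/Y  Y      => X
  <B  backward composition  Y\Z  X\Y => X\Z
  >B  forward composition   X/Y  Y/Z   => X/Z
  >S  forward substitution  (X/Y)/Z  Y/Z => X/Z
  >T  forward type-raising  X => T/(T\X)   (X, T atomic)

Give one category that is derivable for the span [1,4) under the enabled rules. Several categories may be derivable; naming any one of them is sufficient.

[0,4] S   <
  [0,1] "map" : NP
  [1,4] S\NP   <B
    [1,3] (NP/S)\NP   <
      [1,2] "plan" : NP
      [2,3] "city" : ((NP/S)\NP)\NP
    [3,4] "on" : S\(NP/S)

S\NP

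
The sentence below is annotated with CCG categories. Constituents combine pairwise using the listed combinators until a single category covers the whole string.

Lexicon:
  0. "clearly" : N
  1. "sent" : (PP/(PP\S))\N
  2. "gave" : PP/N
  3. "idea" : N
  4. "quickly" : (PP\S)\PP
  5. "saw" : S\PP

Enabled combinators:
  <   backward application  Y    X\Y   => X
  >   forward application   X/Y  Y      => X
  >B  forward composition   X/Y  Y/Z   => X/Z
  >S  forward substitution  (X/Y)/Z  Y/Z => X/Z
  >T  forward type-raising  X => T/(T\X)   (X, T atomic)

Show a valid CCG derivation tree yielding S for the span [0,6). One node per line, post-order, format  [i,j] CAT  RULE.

[0,6] S   <
  [0,5] PP   >
    [0,2] PP/(PP\S)   <
      [0,1] "clearly" : N
      [1,2] "sent" : (PP/(PP\S))\N
    [2,5] PP\S   <
      [2,4] PP   >
        [2,3] "gave" : PP/N
        [3,4] "idea" : N
      [4,5] "quickly" : (PP\S)\PP
  [5,6] "saw" : S\PP

[0,1] N  lex  "clearly"
[1,2] (PP/(PP\S))\N  lex  "sent"
[0,2] PP/(PP\S)  <  k=1
[2,3] PP/N  lex  "gave"
[3,4] N  lex  "idea"
[2,4] PP  >  k=3
[4,5] (PP\S)\PP  lex  "quickly"
[2,5] PP\S  <  k=4
[0,5] PP  >  k=2
[5,6] S\PP  lex  "saw"
[0,6] S  <  k=5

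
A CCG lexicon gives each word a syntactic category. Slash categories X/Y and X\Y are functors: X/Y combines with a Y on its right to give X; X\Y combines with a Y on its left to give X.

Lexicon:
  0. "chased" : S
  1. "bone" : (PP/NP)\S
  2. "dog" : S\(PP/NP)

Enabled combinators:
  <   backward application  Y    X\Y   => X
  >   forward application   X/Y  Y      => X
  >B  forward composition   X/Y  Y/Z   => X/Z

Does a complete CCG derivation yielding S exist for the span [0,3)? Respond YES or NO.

[0,3] S   <
  [0,2] PP/NP   <
    [0,1] "chased" : S
    [1,2] "bone" : (PP/NP)\S
  [2,3] "dog" : S\(PP/NP)

YES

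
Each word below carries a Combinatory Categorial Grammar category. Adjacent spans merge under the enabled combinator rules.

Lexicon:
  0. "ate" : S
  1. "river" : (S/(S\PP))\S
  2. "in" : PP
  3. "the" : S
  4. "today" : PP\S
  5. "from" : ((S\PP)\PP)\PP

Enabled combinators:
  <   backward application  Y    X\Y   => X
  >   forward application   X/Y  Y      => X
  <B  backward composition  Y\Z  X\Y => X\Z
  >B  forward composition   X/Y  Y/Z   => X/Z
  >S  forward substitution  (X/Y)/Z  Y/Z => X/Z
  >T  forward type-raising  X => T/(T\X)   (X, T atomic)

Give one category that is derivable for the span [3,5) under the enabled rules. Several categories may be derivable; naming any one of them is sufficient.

PP

[0,6] S   >
  [0,2] S/(S\PP)   <
    [0,1] "ate" : S
    [1,2] "river" : (S/(S\PP))\S
  [2,6] S\PP   <
    [2,3] "in" : PP
    [3,6] (S\PP)\PP   <
      [3,5] PP   <
        [3,4] "the" : S
        [4,5] "today" : PP\S
      [5,6] "from" : ((S\PP)\PP)\PP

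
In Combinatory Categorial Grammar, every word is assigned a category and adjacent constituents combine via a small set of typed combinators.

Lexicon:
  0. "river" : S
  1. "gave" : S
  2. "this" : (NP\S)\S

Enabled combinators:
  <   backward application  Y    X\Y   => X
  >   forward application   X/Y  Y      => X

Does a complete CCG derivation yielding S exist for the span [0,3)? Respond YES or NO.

S S (NP\S)\S
CKY chart[0,3] = {NP}; S ∉ chart

NO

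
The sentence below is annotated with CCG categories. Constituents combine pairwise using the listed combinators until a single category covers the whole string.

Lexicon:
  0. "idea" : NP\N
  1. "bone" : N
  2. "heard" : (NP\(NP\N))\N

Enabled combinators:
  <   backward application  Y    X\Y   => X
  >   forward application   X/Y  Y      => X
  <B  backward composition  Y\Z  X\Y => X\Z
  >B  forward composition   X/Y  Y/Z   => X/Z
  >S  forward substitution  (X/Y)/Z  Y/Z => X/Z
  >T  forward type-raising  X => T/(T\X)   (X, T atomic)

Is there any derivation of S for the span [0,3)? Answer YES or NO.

NP\N N (NP\(NP\N))\N
CKY chart[0,3] = {N/(N\NP), NP, NP/(NP\NP), PP/(PP\NP), S/(S\NP)}; S ∉ chart

NO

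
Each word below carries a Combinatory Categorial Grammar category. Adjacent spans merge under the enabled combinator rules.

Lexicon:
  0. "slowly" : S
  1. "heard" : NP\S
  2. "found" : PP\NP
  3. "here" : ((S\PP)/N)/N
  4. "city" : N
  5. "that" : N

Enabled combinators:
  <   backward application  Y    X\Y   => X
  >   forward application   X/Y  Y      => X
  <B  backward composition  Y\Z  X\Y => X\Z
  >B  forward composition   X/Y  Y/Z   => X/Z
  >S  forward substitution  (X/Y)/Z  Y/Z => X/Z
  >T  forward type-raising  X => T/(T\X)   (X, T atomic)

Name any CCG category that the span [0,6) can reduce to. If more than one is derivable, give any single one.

S

[0,6] S   <
  [0,2] NP   >
    [0,1] NP/(NP\S)   >T
      [0,1] "slowly" : S
    [1,2] "heard" : NP\S
  [2,6] S\NP   <B
    [2,3] "found" : PP\NP
    [3,6] S\PP   >
      [3,5] (S\PP)/N   >
        [3,4] "here" : ((S\PP)/N)/N
        [4,5] "city" : N
      [5,6] "that" : N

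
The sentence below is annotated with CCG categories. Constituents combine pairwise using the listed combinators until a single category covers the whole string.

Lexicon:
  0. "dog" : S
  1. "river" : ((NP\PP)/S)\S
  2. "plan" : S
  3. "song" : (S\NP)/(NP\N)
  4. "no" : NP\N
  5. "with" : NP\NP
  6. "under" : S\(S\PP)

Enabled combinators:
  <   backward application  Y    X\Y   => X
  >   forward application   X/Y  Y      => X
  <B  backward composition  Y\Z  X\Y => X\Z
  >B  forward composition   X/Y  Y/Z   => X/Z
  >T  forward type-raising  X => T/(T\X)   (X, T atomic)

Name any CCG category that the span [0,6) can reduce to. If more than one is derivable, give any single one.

[0,7] S   <
  [0,6] S\PP   <B
    [0,3] NP\PP   >
      [0,2] (NP\PP)/S   <
        [0,1] "dog" : S
        [1,2] "river" : ((NP\PP)/S)\S
      [2,3] "plan" : S
    [3,6] S\NP   >
      [3,4] "song" : (S\NP)/(NP\N)
      [4,6] NP\N   <B
        [4,5] "no" : NP\N
        [5,6] "with" : NP\NP
  [6,7] "under" : S\(S\PP)

S\PP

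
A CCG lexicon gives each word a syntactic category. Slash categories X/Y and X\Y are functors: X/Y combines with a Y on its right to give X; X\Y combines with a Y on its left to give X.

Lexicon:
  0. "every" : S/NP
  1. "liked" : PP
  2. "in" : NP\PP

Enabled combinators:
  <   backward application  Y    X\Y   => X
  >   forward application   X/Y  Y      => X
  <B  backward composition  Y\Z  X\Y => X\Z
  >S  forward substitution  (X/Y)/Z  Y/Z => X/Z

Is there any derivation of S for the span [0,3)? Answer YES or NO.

YES

[0,3] S   >
  [0,1] "every" : S/NP
  [1,3] NP   <
    [1,2] "liked" : PP
    [2,3] "in" : NP\PP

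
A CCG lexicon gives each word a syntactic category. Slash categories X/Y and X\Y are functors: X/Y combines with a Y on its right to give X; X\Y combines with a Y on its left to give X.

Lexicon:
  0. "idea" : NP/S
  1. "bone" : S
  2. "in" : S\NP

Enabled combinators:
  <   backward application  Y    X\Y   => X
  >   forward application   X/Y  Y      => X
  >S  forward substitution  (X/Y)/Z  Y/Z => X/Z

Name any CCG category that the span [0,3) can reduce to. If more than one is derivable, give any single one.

S

[0,3] S   <
  [0,2] NP   >
    [0,1] "idea" : NP/S
    [1,2] "bone" : S
  [2,3] "in" : S\NP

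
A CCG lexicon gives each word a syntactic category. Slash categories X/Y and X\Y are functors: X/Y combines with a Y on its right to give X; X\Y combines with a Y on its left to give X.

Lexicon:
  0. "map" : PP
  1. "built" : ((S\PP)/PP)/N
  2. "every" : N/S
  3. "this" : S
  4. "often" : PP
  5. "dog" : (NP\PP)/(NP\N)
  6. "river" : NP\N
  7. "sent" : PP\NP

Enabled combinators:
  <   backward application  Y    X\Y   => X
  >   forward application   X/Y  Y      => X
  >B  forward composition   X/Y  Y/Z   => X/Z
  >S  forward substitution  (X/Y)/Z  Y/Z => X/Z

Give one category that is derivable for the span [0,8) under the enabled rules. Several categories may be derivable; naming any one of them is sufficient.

S

[0,8] S   <
  [0,1] "map" : PP
  [1,8] S\PP   >
    [1,4] (S\PP)/PP   >
      [1,2] "built" : ((S\PP)/PP)/N
      [2,4] N   >
        [2,3] "every" : N/S
        [3,4] "this" : S
    [4,8] PP   <
      [4,7] NP   <
        [4,5] "often" : PP
        [5,7] NP\PP   >
          [5,6] "dog" : (NP\PP)/(NP\N)
          [6,7] "river" : NP\N
      [7,8] "sent" : PP\NP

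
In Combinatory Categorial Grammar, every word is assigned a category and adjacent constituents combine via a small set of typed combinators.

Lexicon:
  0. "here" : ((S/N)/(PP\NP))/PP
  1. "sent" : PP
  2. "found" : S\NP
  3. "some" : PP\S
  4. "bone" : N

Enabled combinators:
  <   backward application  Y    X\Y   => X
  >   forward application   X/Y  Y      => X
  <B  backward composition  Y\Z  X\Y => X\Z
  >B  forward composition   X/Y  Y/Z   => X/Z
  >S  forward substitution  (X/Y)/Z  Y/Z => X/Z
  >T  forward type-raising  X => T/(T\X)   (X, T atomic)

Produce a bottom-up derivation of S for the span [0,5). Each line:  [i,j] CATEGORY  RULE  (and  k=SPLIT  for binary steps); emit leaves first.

[0,5] S   >
  [0,4] S/N   >
    [0,2] (S/N)/(PP\NP)   >
      [0,1] "here" : ((S/N)/(PP\NP))/PP
      [1,2] "sent" : PP
    [2,4] PP\NP   <B
      [2,3] "found" : S\NP
      [3,4] "some" : PP\S
  [4,5] "bone" : N

[0,1] ((S/N)/(PP\NP))/PP  lex  "here"
[1,2] PP  lex  "sent"
[0,2] (S/N)/(PP\NP)  >  k=1
[2,3] S\NP  lex  "found"
[3,4] PP\S  lex  "some"
[2,4] PP\NP  <B  k=3
[0,4] S/N  >  k=2
[4,5] N  lex  "bone"
[0,5] S  >  k=4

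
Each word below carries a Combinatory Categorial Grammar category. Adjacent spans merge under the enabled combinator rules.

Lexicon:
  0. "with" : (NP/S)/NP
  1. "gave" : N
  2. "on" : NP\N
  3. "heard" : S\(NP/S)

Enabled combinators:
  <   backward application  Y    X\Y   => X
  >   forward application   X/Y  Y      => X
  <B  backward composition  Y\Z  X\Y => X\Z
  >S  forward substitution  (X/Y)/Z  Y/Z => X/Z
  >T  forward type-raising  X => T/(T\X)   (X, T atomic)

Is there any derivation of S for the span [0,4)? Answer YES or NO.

[0,4] S   <
  [0,3] NP/S   >
    [0,1] "with" : (NP/S)/NP
    [1,3] NP   <
      [1,2] "gave" : N
      [2,3] "on" : NP\N
  [3,4] "heard" : S\(NP/S)

YES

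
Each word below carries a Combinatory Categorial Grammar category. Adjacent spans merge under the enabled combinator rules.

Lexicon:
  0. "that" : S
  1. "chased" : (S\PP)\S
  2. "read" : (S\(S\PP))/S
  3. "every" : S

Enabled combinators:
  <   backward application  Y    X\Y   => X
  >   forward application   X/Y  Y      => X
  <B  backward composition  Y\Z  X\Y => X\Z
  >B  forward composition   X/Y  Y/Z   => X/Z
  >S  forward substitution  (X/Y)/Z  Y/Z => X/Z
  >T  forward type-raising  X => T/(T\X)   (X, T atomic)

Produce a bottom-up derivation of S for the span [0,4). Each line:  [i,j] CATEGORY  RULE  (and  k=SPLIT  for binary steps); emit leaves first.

[0,1] S  lex  "that"
[1,2] (S\PP)\S  lex  "chased"
[0,2] S\PP  <  k=1
[2,3] (S\(S\PP))/S  lex  "read"
[3,4] S  lex  "every"
[2,4] S\(S\PP)  >  k=3
[0,4] S  <  k=2

[0,4] S   <
  [0,2] S\PP   <
    [0,1] "that" : S
    [1,2] "chased" : (S\PP)\S
  [2,4] S\(S\PP)   >
    [2,3] "read" : (S\(S\PP))/S
    [3,4] "every" : S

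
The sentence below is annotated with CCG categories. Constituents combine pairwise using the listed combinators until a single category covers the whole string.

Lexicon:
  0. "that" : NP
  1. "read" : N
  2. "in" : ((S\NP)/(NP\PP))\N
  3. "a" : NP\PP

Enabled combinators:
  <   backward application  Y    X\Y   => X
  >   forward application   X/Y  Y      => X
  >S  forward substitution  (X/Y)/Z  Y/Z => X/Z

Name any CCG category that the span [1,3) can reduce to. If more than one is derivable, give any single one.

[0,4] S   <
  [0,1] "that" : NP
  [1,4] S\NP   >
    [1,3] (S\NP)/(NP\PP)   <
      [1,2] "read" : N
      [2,3] "in" : ((S\NP)/(NP\PP))\N
    [3,4] "a" : NP\PP

(S\NP)/(NP\PP)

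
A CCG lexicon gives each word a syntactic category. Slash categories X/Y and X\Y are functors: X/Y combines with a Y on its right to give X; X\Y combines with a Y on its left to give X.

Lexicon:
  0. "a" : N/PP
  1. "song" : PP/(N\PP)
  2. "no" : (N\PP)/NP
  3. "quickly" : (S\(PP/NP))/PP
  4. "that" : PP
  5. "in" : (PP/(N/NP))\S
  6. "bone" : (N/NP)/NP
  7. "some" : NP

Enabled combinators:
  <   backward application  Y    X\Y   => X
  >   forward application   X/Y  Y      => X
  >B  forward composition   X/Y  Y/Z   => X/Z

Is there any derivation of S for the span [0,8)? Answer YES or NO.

N/PP PP/(N\PP) (N\PP)/NP (S\(PP/NP))/PP PP (PP/(N/NP))\S (N/NP)/NP NP
CKY chart[0,8] = {N}; S ∉ chart

NO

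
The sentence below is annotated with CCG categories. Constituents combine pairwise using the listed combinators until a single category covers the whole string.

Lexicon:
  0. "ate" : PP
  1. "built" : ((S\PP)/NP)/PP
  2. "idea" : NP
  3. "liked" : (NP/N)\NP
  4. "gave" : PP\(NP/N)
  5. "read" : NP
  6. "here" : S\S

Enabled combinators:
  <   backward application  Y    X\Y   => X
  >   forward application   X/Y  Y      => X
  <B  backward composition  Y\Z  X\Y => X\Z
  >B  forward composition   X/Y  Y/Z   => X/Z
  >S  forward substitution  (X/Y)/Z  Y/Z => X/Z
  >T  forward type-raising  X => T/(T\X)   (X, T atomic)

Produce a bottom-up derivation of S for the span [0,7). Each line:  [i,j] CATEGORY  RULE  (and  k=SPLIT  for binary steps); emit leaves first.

[0,7] S   <
  [0,1] "ate" : PP
  [1,7] S\PP   <B
    [1,6] S\PP   >
      [1,5] (S\PP)/NP   >
        [1,2] "built" : ((S\PP)/NP)/PP
        [2,5] PP   >
          [2,3] PP/(PP\NP)   >T
            [2,3] "idea" : NP
          [3,5] PP\NP   <B
            [3,4] "liked" : (NP/N)\NP
            [4,5] "gave" : PP\(NP/N)
      [5,6] "read" : NP
    [6,7] "here" : S\S

[0,1] PP  lex  "ate"
[1,2] ((S\PP)/NP)/PP  lex  "built"
[2,3] NP  lex  "idea"
[2,3] PP/(PP\NP)  >T
[3,4] (NP/N)\NP  lex  "liked"
[4,5] PP\(NP/N)  lex  "gave"
[3,5] PP\NP  <B  k=4
[2,5] PP  >  k=3
[1,5] (S\PP)/NP  >  k=2
[5,6] NP  lex  "read"
[1,6] S\PP  >  k=5
[6,7] S\S  lex  "here"
[1,7] S\PP  <B  k=6
[0,7] S  <  k=1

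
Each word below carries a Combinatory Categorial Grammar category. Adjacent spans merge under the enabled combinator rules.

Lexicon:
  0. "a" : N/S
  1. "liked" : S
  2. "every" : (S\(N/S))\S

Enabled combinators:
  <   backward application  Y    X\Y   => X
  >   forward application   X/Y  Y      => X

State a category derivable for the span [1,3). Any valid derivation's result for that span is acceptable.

[0,3] S   <
  [0,1] "a" : N/S
  [1,3] S\(N/S)   <
    [1,2] "liked" : S
    [2,3] "every" : (S\(N/S))\S

S\(N/S)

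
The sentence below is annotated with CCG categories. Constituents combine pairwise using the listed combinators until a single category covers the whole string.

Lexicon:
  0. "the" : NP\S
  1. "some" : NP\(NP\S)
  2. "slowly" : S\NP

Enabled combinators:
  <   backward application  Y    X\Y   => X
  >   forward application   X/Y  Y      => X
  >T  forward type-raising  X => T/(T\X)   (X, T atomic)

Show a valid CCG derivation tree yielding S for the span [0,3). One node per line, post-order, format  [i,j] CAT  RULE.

[0,3] S   <
  [0,2] NP   <
    [0,1] "the" : NP\S
    [1,2] "some" : NP\(NP\S)
  [2,3] "slowly" : S\NP

[0,1] NP\S  lex  "the"
[1,2] NP\(NP\S)  lex  "some"
[0,2] NP  <  k=1
[2,3] S\NP  lex  "slowly"
[0,3] S  <  k=2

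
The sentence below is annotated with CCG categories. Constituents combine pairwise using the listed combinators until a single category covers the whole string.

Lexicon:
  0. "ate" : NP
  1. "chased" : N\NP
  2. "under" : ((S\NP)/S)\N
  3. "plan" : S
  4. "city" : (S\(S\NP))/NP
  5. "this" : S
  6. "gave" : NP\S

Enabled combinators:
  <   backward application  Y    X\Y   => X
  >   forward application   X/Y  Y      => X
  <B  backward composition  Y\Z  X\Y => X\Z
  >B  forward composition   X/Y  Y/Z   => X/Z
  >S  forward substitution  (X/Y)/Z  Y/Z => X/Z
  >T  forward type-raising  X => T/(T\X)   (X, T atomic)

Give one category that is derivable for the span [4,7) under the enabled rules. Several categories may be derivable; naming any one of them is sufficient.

[0,7] S   <
  [0,4] S\NP   >
    [0,3] (S\NP)/S   <
      [0,2] N   <
        [0,1] "ate" : NP
        [1,2] "chased" : N\NP
      [2,3] "under" : ((S\NP)/S)\N
    [3,4] "plan" : S
  [4,7] S\(S\NP)   >
    [4,5] "city" : (S\(S\NP))/NP
    [5,7] NP   <
      [5,6] "this" : S
      [6,7] "gave" : NP\S

S\(S\NP)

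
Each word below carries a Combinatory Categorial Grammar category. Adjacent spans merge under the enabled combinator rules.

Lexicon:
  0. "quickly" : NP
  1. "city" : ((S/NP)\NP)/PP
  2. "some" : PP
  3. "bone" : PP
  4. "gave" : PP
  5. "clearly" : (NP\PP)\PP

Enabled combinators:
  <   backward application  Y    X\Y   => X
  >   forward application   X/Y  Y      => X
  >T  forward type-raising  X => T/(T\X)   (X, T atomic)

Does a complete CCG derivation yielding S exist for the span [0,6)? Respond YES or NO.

YES

[0,6] S   >
  [0,3] S/NP   <
    [0,1] "quickly" : NP
    [1,3] (S/NP)\NP   >
      [1,2] "city" : ((S/NP)\NP)/PP
      [2,3] "some" : PP
  [3,6] NP   >
    [3,4] NP/(NP\PP)   >T
      [3,4] "bone" : PP
    [4,6] NP\PP   <
      [4,5] "gave" : PP
      [5,6] "clearly" : (NP\PP)\PP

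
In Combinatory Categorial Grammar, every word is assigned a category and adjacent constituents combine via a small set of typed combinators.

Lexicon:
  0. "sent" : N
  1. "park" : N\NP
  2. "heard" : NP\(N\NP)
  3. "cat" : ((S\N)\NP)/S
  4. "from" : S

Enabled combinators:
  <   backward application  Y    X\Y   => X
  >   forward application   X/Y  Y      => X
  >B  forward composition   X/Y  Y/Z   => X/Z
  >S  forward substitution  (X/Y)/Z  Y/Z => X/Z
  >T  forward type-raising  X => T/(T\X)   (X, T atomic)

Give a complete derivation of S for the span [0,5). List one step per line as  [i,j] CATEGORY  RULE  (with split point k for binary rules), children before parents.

[0,5] S   <
  [0,1] "sent" : N
  [1,5] S\N   <
    [1,3] NP   <
      [1,2] "park" : N\NP
      [2,3] "heard" : NP\(N\NP)
    [3,5] (S\N)\NP   >
      [3,4] "cat" : ((S\N)\NP)/S
      [4,5] "from" : S

[0,1] N  lex  "sent"
[1,2] N\NP  lex  "park"
[2,3] NP\(N\NP)  lex  "heard"
[1,3] NP  <  k=2
[3,4] ((S\N)\NP)/S  lex  "cat"
[4,5] S  lex  "from"
[3,5] (S\N)\NP  >  k=4
[1,5] S\N  <  k=3
[0,5] S  <  k=1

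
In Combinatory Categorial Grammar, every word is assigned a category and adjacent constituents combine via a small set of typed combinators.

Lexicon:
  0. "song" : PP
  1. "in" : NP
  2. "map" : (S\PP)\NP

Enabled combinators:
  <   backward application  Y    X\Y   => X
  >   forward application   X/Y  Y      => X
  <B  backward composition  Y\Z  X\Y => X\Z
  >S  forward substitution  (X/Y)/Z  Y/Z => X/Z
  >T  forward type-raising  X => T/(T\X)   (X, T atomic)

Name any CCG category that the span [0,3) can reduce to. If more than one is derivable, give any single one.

S

[0,3] S   >
  [0,1] S/(S\PP)   >T
    [0,1] "song" : PP
  [1,3] S\PP   <
    [1,2] "in" : NP
    [2,3] "map" : (S\PP)\NP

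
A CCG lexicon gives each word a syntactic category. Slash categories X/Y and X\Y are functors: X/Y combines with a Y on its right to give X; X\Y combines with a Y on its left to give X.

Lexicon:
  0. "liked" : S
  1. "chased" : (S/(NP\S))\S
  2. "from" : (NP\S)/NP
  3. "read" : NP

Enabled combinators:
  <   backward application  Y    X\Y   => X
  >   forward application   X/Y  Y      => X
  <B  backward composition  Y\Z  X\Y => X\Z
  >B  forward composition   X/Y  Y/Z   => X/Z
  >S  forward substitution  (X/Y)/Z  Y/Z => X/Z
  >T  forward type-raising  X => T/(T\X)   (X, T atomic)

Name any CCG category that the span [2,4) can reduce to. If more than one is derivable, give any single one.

NP\S

[0,4] S   >
  [0,2] S/(NP\S)   <
    [0,1] "liked" : S
    [1,2] "chased" : (S/(NP\S))\S
  [2,4] NP\S   >
    [2,3] "from" : (NP\S)/NP
    [3,4] "read" : NP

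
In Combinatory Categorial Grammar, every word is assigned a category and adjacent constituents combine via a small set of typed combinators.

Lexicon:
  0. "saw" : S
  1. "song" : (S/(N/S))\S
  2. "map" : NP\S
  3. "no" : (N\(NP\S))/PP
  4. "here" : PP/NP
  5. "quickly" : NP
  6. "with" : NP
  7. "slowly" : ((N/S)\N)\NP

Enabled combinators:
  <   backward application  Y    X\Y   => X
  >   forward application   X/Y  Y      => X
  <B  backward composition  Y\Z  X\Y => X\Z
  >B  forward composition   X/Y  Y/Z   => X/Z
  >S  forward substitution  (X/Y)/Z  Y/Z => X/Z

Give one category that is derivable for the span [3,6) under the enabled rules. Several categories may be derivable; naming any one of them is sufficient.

N\(NP\S)

[0,8] S   >
  [0,2] S/(N/S)   <
    [0,1] "saw" : S
    [1,2] "song" : (S/(N/S))\S
  [2,8] N/S   <
    [2,6] N   <
      [2,3] "map" : NP\S
      [3,6] N\(NP\S)   >
        [3,4] "no" : (N\(NP\S))/PP
        [4,6] PP   >
          [4,5] "here" : PP/NP
          [5,6] "quickly" : NP
    [6,8] (N/S)\N   <
      [6,7] "with" : NP
      [7,8] "slowly" : ((N/S)\N)\NP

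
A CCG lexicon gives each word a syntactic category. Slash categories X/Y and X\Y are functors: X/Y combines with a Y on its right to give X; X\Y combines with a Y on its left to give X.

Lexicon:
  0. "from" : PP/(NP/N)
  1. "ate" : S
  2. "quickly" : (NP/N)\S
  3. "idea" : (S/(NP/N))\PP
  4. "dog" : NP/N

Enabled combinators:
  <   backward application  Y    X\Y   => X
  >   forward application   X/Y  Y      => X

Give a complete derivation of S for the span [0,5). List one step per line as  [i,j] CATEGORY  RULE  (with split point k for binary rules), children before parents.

[0,1] PP/(NP/N)  lex  "from"
[1,2] S  lex  "ate"
[2,3] (NP/N)\S  lex  "quickly"
[1,3] NP/N  <  k=2
[0,3] PP  >  k=1
[3,4] (S/(NP/N))\PP  lex  "idea"
[0,4] S/(NP/N)  <  k=3
[4,5] NP/N  lex  "dog"
[0,5] S  >  k=4

[0,5] S   >
  [0,4] S/(NP/N)   <
    [0,3] PP   >
      [0,1] "from" : PP/(NP/N)
      [1,3] NP/N   <
        [1,2] "ate" : S
        [2,3] "quickly" : (NP/N)\S
    [3,4] "idea" : (S/(NP/N))\PP
  [4,5] "dog" : NP/N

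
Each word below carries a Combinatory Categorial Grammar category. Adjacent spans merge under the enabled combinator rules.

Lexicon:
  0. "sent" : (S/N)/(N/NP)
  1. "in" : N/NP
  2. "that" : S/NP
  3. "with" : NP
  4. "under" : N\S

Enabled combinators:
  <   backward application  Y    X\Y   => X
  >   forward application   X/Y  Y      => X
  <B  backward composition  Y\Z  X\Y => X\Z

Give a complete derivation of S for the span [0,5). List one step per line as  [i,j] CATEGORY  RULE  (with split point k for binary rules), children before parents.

[0,5] S   >
  [0,2] S/N   >
    [0,1] "sent" : (S/N)/(N/NP)
    [1,2] "in" : N/NP
  [2,5] N   <
    [2,4] S   >
      [2,3] "that" : S/NP
      [3,4] "with" : NP
    [4,5] "under" : N\S

[0,1] (S/N)/(N/NP)  lex  "sent"
[1,2] N/NP  lex  "in"
[0,2] S/N  >  k=1
[2,3] S/NP  lex  "that"
[3,4] NP  lex  "with"
[2,4] S  >  k=3
[4,5] N\S  lex  "under"
[2,5] N  <  k=4
[0,5] S  >  k=2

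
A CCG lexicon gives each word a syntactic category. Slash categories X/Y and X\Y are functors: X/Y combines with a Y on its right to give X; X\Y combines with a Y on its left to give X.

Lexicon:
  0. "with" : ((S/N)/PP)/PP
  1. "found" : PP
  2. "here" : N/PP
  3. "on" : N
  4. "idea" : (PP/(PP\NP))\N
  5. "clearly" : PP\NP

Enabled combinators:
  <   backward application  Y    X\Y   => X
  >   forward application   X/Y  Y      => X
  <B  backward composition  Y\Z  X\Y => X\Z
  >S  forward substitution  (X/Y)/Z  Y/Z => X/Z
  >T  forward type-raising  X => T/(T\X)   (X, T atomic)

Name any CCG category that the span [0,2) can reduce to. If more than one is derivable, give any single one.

[0,6] S   >
  [0,3] S/PP   >S
    [0,2] (S/N)/PP   >
      [0,1] "with" : ((S/N)/PP)/PP
      [1,2] "found" : PP
    [2,3] "here" : N/PP
  [3,6] PP   >
    [3,5] PP/(PP\NP)   <
      [3,4] "on" : N
      [4,5] "idea" : (PP/(PP\NP))\N
    [5,6] "clearly" : PP\NP

(S/N)/PP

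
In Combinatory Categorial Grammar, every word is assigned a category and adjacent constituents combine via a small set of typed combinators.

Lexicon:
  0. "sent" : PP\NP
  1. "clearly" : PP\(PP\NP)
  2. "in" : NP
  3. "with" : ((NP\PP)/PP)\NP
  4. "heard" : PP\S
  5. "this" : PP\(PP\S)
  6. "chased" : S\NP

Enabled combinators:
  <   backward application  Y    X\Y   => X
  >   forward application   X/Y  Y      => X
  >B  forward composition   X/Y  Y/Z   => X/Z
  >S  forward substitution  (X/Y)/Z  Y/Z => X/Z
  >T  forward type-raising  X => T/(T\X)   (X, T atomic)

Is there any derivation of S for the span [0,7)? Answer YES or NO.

YES

[0,7] S   <
  [0,6] NP   <
    [0,2] PP   <
      [0,1] "sent" : PP\NP
      [1,2] "clearly" : PP\(PP\NP)
    [2,6] NP\PP   >
      [2,4] (NP\PP)/PP   <
        [2,3] "in" : NP
        [3,4] "with" : ((NP\PP)/PP)\NP
      [4,6] PP   <
        [4,5] "heard" : PP\S
        [5,6] "this" : PP\(PP\S)
  [6,7] "chased" : S\NP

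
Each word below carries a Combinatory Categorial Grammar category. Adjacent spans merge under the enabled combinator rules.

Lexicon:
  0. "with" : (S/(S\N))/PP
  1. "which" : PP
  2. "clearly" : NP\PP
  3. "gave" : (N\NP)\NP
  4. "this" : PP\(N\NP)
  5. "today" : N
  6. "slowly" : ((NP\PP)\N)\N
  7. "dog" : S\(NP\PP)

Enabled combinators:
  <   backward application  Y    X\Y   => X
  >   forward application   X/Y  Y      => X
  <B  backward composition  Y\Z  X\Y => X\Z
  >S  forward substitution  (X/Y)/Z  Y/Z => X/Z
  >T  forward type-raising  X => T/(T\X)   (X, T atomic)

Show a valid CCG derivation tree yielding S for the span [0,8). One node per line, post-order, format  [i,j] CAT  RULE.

[0,1] (S/(S\N))/PP  lex  "with"
[1,2] PP  lex  "which"
[2,3] NP\PP  lex  "clearly"
[1,3] NP  <  k=2
[3,4] (N\NP)\NP  lex  "gave"
[1,4] N\NP  <  k=3
[4,5] PP\(N\NP)  lex  "this"
[1,5] PP  <  k=4
[0,5] S/(S\N)  >  k=1
[5,6] N  lex  "today"
[6,7] ((NP\PP)\N)\N  lex  "slowly"
[5,7] (NP\PP)\N  <  k=6
[7,8] S\(NP\PP)  lex  "dog"
[5,8] S\N  <B  k=7
[0,8] S  >  k=5

[0,8] S   >
  [0,5] S/(S\N)   >
    [0,1] "with" : (S/(S\N))/PP
    [1,5] PP   <
      [1,4] N\NP   <
        [1,3] NP   <
          [1,2] "which" : PP
          [2,3] "clearly" : NP\PP
        [3,4] "gave" : (N\NP)\NP
      [4,5] "this" : PP\(N\NP)
  [5,8] S\N   <B
    [5,7] (NP\PP)\N   <
      [5,6] "today" : N
      [6,7] "slowly" : ((NP\PP)\N)\N
    [7,8] "dog" : S\(NP\PP)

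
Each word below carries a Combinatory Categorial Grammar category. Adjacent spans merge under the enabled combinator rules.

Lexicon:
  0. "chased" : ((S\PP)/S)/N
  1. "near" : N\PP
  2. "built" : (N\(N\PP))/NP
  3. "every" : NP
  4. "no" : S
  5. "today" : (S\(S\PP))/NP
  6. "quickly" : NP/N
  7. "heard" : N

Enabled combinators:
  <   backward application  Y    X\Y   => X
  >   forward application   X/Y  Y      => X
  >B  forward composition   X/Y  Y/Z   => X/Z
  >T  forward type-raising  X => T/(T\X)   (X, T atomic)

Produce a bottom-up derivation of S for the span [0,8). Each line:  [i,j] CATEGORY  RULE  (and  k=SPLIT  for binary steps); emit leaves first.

[0,1] ((S\PP)/S)/N  lex  "chased"
[1,2] N\PP  lex  "near"
[2,3] (N\(N\PP))/NP  lex  "built"
[3,4] NP  lex  "every"
[2,4] N\(N\PP)  >  k=3
[1,4] N  <  k=2
[0,4] (S\PP)/S  >  k=1
[4,5] S  lex  "no"
[0,5] S\PP  >  k=4
[5,6] (S\(S\PP))/NP  lex  "today"
[6,7] NP/N  lex  "quickly"
[7,8] N  lex  "heard"
[6,8] NP  >  k=7
[5,8] S\(S\PP)  >  k=6
[0,8] S  <  k=5

[0,8] S   <
  [0,5] S\PP   >
    [0,4] (S\PP)/S   >
      [0,1] "chased" : ((S\PP)/S)/N
      [1,4] N   <
        [1,2] "near" : N\PP
        [2,4] N\(N\PP)   >
          [2,3] "built" : (N\(N\PP))/NP
          [3,4] "every" : NP
    [4,5] "no" : S
  [5,8] S\(S\PP)   >
    [5,6] "today" : (S\(S\PP))/NP
    [6,8] NP   >
      [6,7] "quickly" : NP/N
      [7,8] "heard" : N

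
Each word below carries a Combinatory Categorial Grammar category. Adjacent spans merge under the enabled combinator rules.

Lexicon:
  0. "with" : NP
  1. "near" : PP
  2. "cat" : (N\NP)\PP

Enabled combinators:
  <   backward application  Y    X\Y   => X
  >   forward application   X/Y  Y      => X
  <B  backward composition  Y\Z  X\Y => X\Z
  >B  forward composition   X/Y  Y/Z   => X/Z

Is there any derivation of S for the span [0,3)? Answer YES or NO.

NO

NP PP (N\NP)\PP
CKY chart[0,3] = {N}; S ∉ chart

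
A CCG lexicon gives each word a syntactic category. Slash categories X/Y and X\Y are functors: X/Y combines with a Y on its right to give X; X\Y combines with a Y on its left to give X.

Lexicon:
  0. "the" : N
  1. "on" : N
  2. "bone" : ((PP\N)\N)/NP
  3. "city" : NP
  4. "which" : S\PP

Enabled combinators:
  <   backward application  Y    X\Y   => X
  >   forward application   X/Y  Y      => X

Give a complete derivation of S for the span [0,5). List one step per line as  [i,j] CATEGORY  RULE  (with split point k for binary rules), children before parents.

[0,5] S   <
  [0,4] PP   <
    [0,1] "the" : N
    [1,4] PP\N   <
      [1,2] "on" : N
      [2,4] (PP\N)\N   >
        [2,3] "bone" : ((PP\N)\N)/NP
        [3,4] "city" : NP
  [4,5] "which" : S\PP

[0,1] N  lex  "the"
[1,2] N  lex  "on"
[2,3] ((PP\N)\N)/NP  lex  "bone"
[3,4] NP  lex  "city"
[2,4] (PP\N)\N  >  k=3
[1,4] PP\N  <  k=2
[0,4] PP  <  k=1
[4,5] S\PP  lex  "which"
[0,5] S  <  k=4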